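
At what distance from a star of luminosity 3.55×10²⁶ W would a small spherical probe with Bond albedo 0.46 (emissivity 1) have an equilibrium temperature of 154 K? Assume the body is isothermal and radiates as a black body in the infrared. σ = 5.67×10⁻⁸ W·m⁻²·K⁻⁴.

For an isothermal black-emitting sphere, (1−a)S·πr² = σ·4πr²·T⁴ ⇒ S = 4σT⁴/(1−a).
S = 4·5.67×10⁻⁸·(154)⁴/0.540 = 236.2 W/m².
Flux falls as S = L/(4πd²), so d = √(L/(4πS)) = √(3.55×10²⁶/(4π·236.2)).

d ≈ 3.46×10¹¹ m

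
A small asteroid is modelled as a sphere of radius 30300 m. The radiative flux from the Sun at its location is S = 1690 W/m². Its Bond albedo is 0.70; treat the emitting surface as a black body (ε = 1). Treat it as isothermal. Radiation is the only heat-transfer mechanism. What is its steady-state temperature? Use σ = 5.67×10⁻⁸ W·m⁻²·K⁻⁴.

At equilibrium, absorbed power = emitted power.
Absorbing cross-section = πr² = 2.884×10⁹ m²; emitting surface = 4πr² = 1.154×10¹⁰ m² (ratio 4).
(1−a)S·A_cross = εσ·A_surf·T⁴  ⇒  T⁴ = (1−a)S/(4σ).
T⁴ = 0.300·1690/(4·5.67×10⁻⁸) = 2.235×10⁹ K⁴.
T = (2.235×10⁹)^(1/4).

T ≈ 217 K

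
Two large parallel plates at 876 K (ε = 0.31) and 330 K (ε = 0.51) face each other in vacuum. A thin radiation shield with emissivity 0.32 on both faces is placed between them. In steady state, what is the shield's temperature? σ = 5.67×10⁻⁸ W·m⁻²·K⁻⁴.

In steady state the net flux on the hot side equals that on the cold side.
σ(T₁⁴−T_s⁴)/D₁ = σ(T_s⁴−T₂⁴)/D₂, with D₁ = 1/ε₁+1/ε_s−1 = 5.351, D₂ = 1/ε_s+1/ε₂−1 = 4.086.
Solve for T_s⁴: T_s⁴ = (D₂·T₁⁴ + D₁·T₂⁴)/(D₁+D₂) = 2.617×10¹¹ K⁴.

T_s ≈ 715 K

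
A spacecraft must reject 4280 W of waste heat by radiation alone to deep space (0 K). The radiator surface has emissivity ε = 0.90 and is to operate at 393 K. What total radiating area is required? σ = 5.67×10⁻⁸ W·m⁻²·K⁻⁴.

A ≈ 3.52 m²

P = εσA T⁴ ⇒ A = P/(εσT⁴).
T⁴ = 2.385×10¹⁰ K⁴.
A = 4280/(0.90 × 5.67×10⁻⁸ × 2.385×10¹⁰).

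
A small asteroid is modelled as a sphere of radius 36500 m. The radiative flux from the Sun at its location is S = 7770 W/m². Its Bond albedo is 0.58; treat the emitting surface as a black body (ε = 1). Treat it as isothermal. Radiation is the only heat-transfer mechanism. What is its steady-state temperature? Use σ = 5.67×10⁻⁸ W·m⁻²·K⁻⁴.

T ≈ 346 K

At equilibrium, absorbed power = emitted power.
Absorbing cross-section = πr² = 4.185×10⁹ m²; emitting surface = 4πr² = 1.674×10¹⁰ m² (ratio 4).
(1−a)S·A_cross = εσ·A_surf·T⁴  ⇒  T⁴ = (1−a)S/(4σ).
T⁴ = 0.420·7770/(4·5.67×10⁻⁸) = 1.439×10¹⁰ K⁴.
T = (1.439×10¹⁰)^(1/4).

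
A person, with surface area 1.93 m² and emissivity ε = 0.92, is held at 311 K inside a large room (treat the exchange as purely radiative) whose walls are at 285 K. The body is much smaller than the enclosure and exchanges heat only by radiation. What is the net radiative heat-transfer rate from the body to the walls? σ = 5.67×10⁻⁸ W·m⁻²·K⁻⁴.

P_net ≈ 278 W

For a small grey body in a large enclosure: P_net = εσA(T_body⁴ − T_wall⁴).
A = 1.93 m²; T_body⁴ − T_wall⁴ = 9.355×10⁹ − 6.598×10⁹ = 2.757×10⁹ K⁴.
|P_net| = 0.92·5.67×10⁻⁸·1.930·2.757×10⁹.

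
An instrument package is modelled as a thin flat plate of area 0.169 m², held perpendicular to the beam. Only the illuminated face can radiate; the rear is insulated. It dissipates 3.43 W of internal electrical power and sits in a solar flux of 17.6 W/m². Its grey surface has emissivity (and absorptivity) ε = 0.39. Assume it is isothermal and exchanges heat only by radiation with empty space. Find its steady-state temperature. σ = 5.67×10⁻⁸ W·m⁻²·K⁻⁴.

At steady state, absorbed solar power + internal power = radiated power.
Absorbed: α·S·A_cross = 0.39·17.6·0.1690 = 1.160 W (cross-section A).
Total input = 1.160 + 3.43 = 4.590 W.
Radiated: εσ·A_surf·T⁴ with A_surf = A = 0.1690 m².
T⁴ = 4.590/(0.39·5.67×10⁻⁸·0.1690) = 1.228×10⁹ K⁴.

T ≈ 187 K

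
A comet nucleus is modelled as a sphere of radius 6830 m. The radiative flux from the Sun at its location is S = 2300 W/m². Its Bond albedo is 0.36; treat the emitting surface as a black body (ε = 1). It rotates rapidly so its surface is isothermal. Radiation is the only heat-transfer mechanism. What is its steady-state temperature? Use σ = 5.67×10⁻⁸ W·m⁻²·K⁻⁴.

At equilibrium, absorbed power = emitted power.
Absorbing cross-section = πr² = 1.466×10⁸ m²; emitting surface = 4πr² = 5.862×10⁸ m² (ratio 4).
(1−a)S·A_cross = εσ·A_surf·T⁴  ⇒  T⁴ = (1−a)S/(4σ).
T⁴ = 0.640·2300/(4·5.67×10⁻⁸) = 6.490×10⁹ K⁴.
T = (6.490×10⁹)^(1/4).

T ≈ 284 K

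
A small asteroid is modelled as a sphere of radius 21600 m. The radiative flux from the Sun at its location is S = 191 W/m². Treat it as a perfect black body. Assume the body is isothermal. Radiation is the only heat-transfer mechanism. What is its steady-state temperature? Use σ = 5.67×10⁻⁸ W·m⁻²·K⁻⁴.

At equilibrium, absorbed power = emitted power.
Absorbing cross-section = πr² = 1.466×10⁹ m²; emitting surface = 4πr² = 5.863×10⁹ m² (ratio 4).
S·A_cross = εσ·A_surf·T⁴  ⇒  T⁴ = S/(4σ).
T⁴ = 1.00·191/(4·5.67×10⁻⁸) = 8.422×10⁸ K⁴.
T = (8.422×10⁸)^(1/4).

T ≈ 170 K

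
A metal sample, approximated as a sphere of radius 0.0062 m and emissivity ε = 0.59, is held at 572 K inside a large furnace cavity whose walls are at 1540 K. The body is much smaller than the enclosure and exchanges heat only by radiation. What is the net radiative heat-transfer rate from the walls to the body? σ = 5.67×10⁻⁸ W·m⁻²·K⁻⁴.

P_net ≈ 89.2 W

For a small grey body in a large enclosure: P_net = εσA(T_body⁴ − T_wall⁴).
A = 4πr² = 4.831×10⁻⁴ m²; T_body⁴ − T_wall⁴ = 1.070×10¹¹ − 5.624×10¹² = -5.517×10¹² K⁴.
|P_net| = 0.59·5.67×10⁻⁸·4.831×10⁻⁴·5.517×10¹².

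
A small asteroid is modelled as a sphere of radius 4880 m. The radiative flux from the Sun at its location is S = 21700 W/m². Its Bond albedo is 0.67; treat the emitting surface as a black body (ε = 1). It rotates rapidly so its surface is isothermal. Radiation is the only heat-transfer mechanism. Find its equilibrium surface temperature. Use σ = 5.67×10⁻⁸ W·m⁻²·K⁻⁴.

T ≈ 422 K

At equilibrium, absorbed power = emitted power.
Absorbing cross-section = πr² = 7.482×10⁷ m²; emitting surface = 4πr² = 2.993×10⁸ m² (ratio 4).
(1−a)S·A_cross = εσ·A_surf·T⁴  ⇒  T⁴ = (1−a)S/(4σ).
T⁴ = 0.330·21700/(4·5.67×10⁻⁸) = 3.157×10¹⁰ K⁴.
T = (3.157×10¹⁰)^(1/4).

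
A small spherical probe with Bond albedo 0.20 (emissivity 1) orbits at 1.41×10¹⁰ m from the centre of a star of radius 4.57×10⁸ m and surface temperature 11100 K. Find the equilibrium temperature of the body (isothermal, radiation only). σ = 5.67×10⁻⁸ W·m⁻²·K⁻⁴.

T ≈ 1340 K

The star's surface emits σT_*⁴; at distance d the flux is S = σT_*⁴(R_*/d)².
S = 5.67×10⁻⁸·(11100)⁴·(4.57×10⁸/1.41×10¹⁰)² = 9.042×10⁵ W/m².
For an isothermal sphere T⁴ = (1−a)S/(4σ) = 3.189×10¹² K⁴.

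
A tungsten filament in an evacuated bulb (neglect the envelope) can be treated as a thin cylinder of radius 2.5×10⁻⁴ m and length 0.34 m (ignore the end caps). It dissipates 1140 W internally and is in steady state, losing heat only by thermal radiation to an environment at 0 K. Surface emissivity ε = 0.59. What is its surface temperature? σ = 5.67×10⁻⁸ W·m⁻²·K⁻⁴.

T ≈ 2830 K

Steady state: internal power = radiated power, P = εσA T⁴.
Radiating area A = 2πrL = 5.341×10⁻⁴ m².
T⁴ = P/(εσA) = 1140/(0.59·5.67×10⁻⁸·5.341×10⁻⁴) = 6.381×10¹³ K⁴.
T = (6.381×10¹³)^(1/4).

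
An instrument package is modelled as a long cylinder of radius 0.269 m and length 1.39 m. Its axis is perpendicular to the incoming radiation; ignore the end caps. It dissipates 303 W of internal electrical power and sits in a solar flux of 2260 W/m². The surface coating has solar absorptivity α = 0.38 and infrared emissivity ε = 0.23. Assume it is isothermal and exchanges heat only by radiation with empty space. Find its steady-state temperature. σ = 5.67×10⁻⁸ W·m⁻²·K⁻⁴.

At steady state, absorbed solar power + internal power = radiated power.
Absorbed: α·S·A_cross = 0.38·2260·0.7478 = 642.2 W (cross-section 2rL).
Total input = 642.2 + 303 = 945.2 W.
Radiated: εσ·A_surf·T⁴ with A_surf = 2πrL = 2.349 m².
T⁴ = 945.2/(0.23·5.67×10⁻⁸·2.349) = 3.085×10¹⁰ K⁴.

T ≈ 419 K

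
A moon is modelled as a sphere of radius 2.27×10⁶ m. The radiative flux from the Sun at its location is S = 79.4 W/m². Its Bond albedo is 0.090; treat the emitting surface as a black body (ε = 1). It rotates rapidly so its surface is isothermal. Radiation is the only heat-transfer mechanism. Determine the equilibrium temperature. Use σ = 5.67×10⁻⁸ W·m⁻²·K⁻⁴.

T ≈ 134 K

At equilibrium, absorbed power = emitted power.
Absorbing cross-section = πr² = 1.619×10¹³ m²; emitting surface = 4πr² = 6.475×10¹³ m² (ratio 4).
(1−a)S·A_cross = εσ·A_surf·T⁴  ⇒  T⁴ = (1−a)S/(4σ).
T⁴ = 0.910·79.4/(4·5.67×10⁻⁸) = 3.186×10⁸ K⁴.
T = (3.186×10⁸)^(1/4).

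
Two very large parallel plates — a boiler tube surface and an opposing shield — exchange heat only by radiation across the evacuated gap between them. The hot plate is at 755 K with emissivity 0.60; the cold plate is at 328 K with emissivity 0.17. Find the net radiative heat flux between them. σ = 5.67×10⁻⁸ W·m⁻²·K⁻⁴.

For two infinite grey parallel plates, q = σ(T₁⁴ − T₂⁴)/(1/ε₁ + 1/ε₂ − 1).
T₁⁴ − T₂⁴ = 3.249×10¹¹ − 1.157×10¹⁰ = 3.134×10¹¹ K⁴.
1/ε₁ + 1/ε₂ − 1 = 1.667 + 5.882 − 1 = 6.549.
q = 5.67×10⁻⁸ × 3.134×10¹¹ / 6.549.

q ≈ 2710 W/m²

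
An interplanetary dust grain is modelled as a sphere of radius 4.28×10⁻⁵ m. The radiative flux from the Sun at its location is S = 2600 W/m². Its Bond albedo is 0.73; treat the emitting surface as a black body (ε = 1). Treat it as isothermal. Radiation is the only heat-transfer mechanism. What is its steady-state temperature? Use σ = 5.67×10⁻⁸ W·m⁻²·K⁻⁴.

T ≈ 236 K

At equilibrium, absorbed power = emitted power.
Absorbing cross-section = πr² = 5.755×10⁻⁹ m²; emitting surface = 4πr² = 2.302×10⁻⁸ m² (ratio 4).
(1−a)S·A_cross = εσ·A_surf·T⁴  ⇒  T⁴ = (1−a)S/(4σ).
T⁴ = 0.270·2600/(4·5.67×10⁻⁸) = 3.095×10⁹ K⁴.
T = (3.095×10⁹)^(1/4).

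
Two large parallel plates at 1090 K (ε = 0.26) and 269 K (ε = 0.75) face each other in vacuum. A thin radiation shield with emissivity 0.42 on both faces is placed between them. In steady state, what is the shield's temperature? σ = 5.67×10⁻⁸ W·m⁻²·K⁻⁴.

T_s ≈ 835 K

In steady state the net flux on the hot side equals that on the cold side.
σ(T₁⁴−T_s⁴)/D₁ = σ(T_s⁴−T₂⁴)/D₂, with D₁ = 1/ε₁+1/ε_s−1 = 5.227, D₂ = 1/ε_s+1/ε₂−1 = 2.714.
Solve for T_s⁴: T_s⁴ = (D₂·T₁⁴ + D₁·T₂⁴)/(D₁+D₂) = 4.859×10¹¹ K⁴.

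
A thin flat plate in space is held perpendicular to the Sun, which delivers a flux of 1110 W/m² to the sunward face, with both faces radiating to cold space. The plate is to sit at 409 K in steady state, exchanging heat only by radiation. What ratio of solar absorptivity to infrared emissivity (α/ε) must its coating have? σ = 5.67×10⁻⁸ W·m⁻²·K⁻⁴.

α/ε ≈ 2.86

Balance: αS·A = εσ·2A·T⁴ ⇒ α/ε = 2σT⁴/S.
α/ε = 2·5.67×10⁻⁸·(409)⁴/1110 = 2·5.67×10⁻⁸·2.798×10¹⁰/1110.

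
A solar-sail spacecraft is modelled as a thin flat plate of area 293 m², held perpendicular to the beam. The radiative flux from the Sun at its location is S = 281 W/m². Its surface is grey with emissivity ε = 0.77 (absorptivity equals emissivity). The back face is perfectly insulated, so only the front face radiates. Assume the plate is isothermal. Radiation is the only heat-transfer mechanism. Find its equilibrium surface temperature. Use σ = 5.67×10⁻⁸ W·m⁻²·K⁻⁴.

At equilibrium, absorbed power = emitted power.
Absorbing cross-section = A = 293.0 m²; emitting surface = A = 293.0 m² (ratio 1).
εS·A_cross = εσ·A_surf·T⁴  ⇒  T⁴ = S/(1σ)   (ε cancels).
T⁴ = 281/(1·5.67×10⁻⁸) = 4.956×10⁹ K⁴.
T = (4.956×10⁹)^(1/4).

T ≈ 265 K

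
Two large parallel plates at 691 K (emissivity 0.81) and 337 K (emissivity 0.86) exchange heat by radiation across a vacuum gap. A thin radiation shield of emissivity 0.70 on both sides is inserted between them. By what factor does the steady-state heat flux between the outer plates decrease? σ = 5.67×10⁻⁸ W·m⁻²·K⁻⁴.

Without shield: q₀ = σΔ(T⁴)/(1/ε₁+1/ε₂−1) with denominator 1.397.
With shield the two gaps are in series; the resistances add: (1/ε₁+1/ε_s−1)+(1/ε_s+1/ε₂−1) = 1.663+1.591 = 3.255.
Heat-flux ratio q₀/q = 3.255/1.397.

factor ≈ 2.33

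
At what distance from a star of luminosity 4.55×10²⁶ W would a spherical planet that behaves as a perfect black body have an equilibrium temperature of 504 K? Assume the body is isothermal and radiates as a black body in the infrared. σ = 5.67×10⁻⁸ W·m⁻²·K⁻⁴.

For an isothermal black-emitting sphere, (1−a)S·πr² = σ·4πr²·T⁴ ⇒ S = 4σT⁴/(1−a).
S = 4·5.67×10⁻⁸·(504)⁴/1.00 = 14630 W/m².
Flux falls as S = L/(4πd²), so d = √(L/(4πS)) = √(4.55×10²⁶/(4π·14630)).

d ≈ 4.97×10¹⁰ m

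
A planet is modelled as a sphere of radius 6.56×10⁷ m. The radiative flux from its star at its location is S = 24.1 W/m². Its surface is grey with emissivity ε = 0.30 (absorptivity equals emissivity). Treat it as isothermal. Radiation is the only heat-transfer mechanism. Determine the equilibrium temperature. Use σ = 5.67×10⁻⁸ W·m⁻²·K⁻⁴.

At equilibrium, absorbed power = emitted power.
Absorbing cross-section = πr² = 1.352×10¹⁶ m²; emitting surface = 4πr² = 5.408×10¹⁶ m² (ratio 4).
εS·A_cross = εσ·A_surf·T⁴  ⇒  T⁴ = S/(4σ)   (ε cancels).
T⁴ = 24.1/(4·5.67×10⁻⁸) = 1.063×10⁸ K⁴.
T = (1.063×10⁸)^(1/4).

T ≈ 102 K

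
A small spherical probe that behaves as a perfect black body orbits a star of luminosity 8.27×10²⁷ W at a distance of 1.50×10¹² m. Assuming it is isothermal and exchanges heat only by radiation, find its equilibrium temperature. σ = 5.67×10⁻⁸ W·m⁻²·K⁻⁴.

T ≈ 190 K

First find the stellar flux at distance d: S = L/(4πd²) = 8.27×10²⁷/(4π·(1.50×10¹²)²) = 292.5 W/m².
For an isothermal sphere, absorbed (1−a)S·πr² = emitted σ·4πr²·T⁴, so T⁴ = (1−a)S/(4σ).
T⁴ = 1.00·292.5/(4·5.67×10⁻⁸) = 1.290×10⁹ K⁴.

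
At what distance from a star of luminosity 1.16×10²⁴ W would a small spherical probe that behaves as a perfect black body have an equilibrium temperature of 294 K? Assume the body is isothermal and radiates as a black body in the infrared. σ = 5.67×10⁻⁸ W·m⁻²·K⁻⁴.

d ≈ 7.38×10⁹ m

For an isothermal black-emitting sphere, (1−a)S·πr² = σ·4πr²·T⁴ ⇒ S = 4σT⁴/(1−a).
S = 4·5.67×10⁻⁸·(294)⁴/1.00 = 1694 W/m².
Flux falls as S = L/(4πd²), so d = √(L/(4πS)) = √(1.16×10²⁴/(4π·1694)).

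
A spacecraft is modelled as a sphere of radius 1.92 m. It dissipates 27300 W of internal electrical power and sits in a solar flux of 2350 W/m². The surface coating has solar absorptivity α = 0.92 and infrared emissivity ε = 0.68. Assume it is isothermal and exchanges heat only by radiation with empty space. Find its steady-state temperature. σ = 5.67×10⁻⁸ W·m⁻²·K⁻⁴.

T ≈ 414 K

At steady state, absorbed solar power + internal power = radiated power.
Absorbed: α·S·A_cross = 0.92·2350·11.58 = 25040 W (cross-section πr²).
Total input = 25040 + 27300 = 52340 W.
Radiated: εσ·A_surf·T⁴ with A_surf = 4πr² = 46.32 m².
T⁴ = 52340/(0.68·5.67×10⁻⁸·46.32) = 2.930×10¹⁰ K⁴.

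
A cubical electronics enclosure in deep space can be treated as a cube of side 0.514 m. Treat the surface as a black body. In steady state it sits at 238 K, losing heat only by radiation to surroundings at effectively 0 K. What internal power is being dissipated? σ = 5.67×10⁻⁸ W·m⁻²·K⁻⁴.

P ≈ 288 W

Steady state: P = εσA T⁴.
A = 6L² = 1.585 m²; T⁴ = (238)⁴ = 3.209×10⁹ K⁴.
P = 1.0 × 5.67×10⁻⁸ × 1.585 × 3.209×10⁹.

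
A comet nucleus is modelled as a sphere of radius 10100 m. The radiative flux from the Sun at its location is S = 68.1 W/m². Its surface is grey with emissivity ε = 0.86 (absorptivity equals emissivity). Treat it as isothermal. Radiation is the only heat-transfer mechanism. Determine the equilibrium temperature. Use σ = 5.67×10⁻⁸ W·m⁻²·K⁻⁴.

T ≈ 132 K

At equilibrium, absorbed power = emitted power.
Absorbing cross-section = πr² = 3.205×10⁸ m²; emitting surface = 4πr² = 1.282×10⁹ m² (ratio 4).
εS·A_cross = εσ·A_surf·T⁴  ⇒  T⁴ = S/(4σ)   (ε cancels).
T⁴ = 68.1/(4·5.67×10⁻⁸) = 3.003×10⁸ K⁴.
T = (3.003×10⁸)^(1/4).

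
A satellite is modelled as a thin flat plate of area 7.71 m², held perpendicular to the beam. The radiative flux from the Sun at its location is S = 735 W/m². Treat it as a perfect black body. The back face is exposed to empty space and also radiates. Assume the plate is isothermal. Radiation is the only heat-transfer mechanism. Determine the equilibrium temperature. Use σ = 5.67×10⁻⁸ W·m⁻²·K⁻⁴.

T ≈ 284 K

At equilibrium, absorbed power = emitted power.
Absorbing cross-section = A = 7.710 m²; emitting surface = 2A = 15.42 m² (ratio 2).
S·A_cross = εσ·A_surf·T⁴  ⇒  T⁴ = S/(2σ).
T⁴ = 1.00·735/(2·5.67×10⁻⁸) = 6.481×10⁹ K⁴.
T = (6.481×10⁹)^(1/4).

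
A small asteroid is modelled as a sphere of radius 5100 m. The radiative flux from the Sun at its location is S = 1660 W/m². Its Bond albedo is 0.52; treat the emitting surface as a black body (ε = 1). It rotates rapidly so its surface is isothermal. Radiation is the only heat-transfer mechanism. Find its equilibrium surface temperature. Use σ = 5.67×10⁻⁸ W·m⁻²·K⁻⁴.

At equilibrium, absorbed power = emitted power.
Absorbing cross-section = πr² = 8.171×10⁷ m²; emitting surface = 4πr² = 3.269×10⁸ m² (ratio 4).
(1−a)S·A_cross = εσ·A_surf·T⁴  ⇒  T⁴ = (1−a)S/(4σ).
T⁴ = 0.480·1660/(4·5.67×10⁻⁸) = 3.513×10⁹ K⁴.
T = (3.513×10⁹)^(1/4).

T ≈ 243 K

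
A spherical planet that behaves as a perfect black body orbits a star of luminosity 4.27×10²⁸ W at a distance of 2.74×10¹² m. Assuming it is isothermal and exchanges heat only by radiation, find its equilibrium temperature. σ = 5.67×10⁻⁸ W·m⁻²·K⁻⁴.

First find the stellar flux at distance d: S = L/(4πd²) = 4.27×10²⁸/(4π·(2.74×10¹²)²) = 452.6 W/m².
For an isothermal sphere, absorbed (1−a)S·πr² = emitted σ·4πr²·T⁴, so T⁴ = (1−a)S/(4σ).
T⁴ = 1.00·452.6/(4·5.67×10⁻⁸) = 1.996×10⁹ K⁴.

T ≈ 211 K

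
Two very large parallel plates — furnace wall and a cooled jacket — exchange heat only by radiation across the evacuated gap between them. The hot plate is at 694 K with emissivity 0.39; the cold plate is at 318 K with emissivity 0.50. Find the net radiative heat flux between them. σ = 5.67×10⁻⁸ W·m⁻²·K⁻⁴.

q ≈ 3530 W/m²

For two infinite grey parallel plates, q = σ(T₁⁴ − T₂⁴)/(1/ε₁ + 1/ε₂ − 1).
T₁⁴ − T₂⁴ = 2.320×10¹¹ − 1.023×10¹⁰ = 2.217×10¹¹ K⁴.
1/ε₁ + 1/ε₂ − 1 = 2.564 + 2.000 − 1 = 3.564.
q = 5.67×10⁻⁸ × 2.217×10¹¹ / 3.564.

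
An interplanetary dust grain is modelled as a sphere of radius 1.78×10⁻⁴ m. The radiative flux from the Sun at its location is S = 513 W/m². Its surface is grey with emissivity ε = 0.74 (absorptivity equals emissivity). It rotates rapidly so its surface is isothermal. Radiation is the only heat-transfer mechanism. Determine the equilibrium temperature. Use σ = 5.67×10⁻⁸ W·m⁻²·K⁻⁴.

At equilibrium, absorbed power = emitted power.
Absorbing cross-section = πr² = 9.954×10⁻⁸ m²; emitting surface = 4πr² = 3.982×10⁻⁷ m² (ratio 4).
εS·A_cross = εσ·A_surf·T⁴  ⇒  T⁴ = S/(4σ)   (ε cancels).
T⁴ = 513/(4·5.67×10⁻⁸) = 2.262×10⁹ K⁴.
T = (2.262×10⁹)^(1/4).

T ≈ 218 K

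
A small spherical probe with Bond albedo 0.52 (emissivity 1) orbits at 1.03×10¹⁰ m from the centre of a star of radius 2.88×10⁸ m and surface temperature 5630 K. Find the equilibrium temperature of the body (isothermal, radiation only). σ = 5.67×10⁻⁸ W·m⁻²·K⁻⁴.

The star's surface emits σT_*⁴; at distance d the flux is S = σT_*⁴(R_*/d)².
S = 5.67×10⁻⁸·(5630)⁴·(2.88×10⁸/1.03×10¹⁰)² = 44540 W/m².
For an isothermal sphere T⁴ = (1−a)S/(4σ) = 9.426×10¹⁰ K⁴.

T ≈ 554 K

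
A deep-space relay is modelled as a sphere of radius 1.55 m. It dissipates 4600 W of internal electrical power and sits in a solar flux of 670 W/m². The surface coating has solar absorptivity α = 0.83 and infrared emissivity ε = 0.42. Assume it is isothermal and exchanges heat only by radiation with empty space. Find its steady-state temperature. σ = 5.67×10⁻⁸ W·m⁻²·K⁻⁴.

T ≈ 333 K

At steady state, absorbed solar power + internal power = radiated power.
Absorbed: α·S·A_cross = 0.83·670·7.548 = 4197 W (cross-section πr²).
Total input = 4197 + 4600 = 8797 W.
Radiated: εσ·A_surf·T⁴ with A_surf = 4πr² = 30.19 m².
T⁴ = 8797/(0.42·5.67×10⁻⁸·30.19) = 1.224×10¹⁰ K⁴.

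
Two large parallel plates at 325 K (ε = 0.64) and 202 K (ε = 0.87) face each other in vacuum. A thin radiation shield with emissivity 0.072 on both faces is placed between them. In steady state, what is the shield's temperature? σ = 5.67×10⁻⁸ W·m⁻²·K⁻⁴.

In steady state the net flux on the hot side equals that on the cold side.
σ(T₁⁴−T_s⁴)/D₁ = σ(T_s⁴−T₂⁴)/D₂, with D₁ = 1/ε₁+1/ε_s−1 = 14.45, D₂ = 1/ε_s+1/ε₂−1 = 14.04.
Solve for T_s⁴: T_s⁴ = (D₂·T₁⁴ + D₁·T₂⁴)/(D₁+D₂) = 6.342×10⁹ K⁴.

T_s ≈ 282 K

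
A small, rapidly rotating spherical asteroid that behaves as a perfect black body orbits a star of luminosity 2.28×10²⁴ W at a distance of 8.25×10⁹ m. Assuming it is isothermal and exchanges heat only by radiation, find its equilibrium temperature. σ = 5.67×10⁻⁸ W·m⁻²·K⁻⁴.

T ≈ 329 K

First find the stellar flux at distance d: S = L/(4πd²) = 2.28×10²⁴/(4π·(8.25×10⁹)²) = 2666 W/m².
For an isothermal sphere, absorbed (1−a)S·πr² = emitted σ·4πr²·T⁴, so T⁴ = (1−a)S/(4σ).
T⁴ = 1.00·2666/(4·5.67×10⁻⁸) = 1.175×10¹⁰ K⁴.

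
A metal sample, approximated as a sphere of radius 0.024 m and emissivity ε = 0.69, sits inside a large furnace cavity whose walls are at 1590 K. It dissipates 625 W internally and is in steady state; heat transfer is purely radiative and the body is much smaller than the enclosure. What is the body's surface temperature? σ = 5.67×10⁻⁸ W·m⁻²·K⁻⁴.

T ≈ 1710 K

For a small grey body in a large enclosure, net radiated power = εσA(T⁴ − T_w⁴).
Steady state: P = εσA(T⁴ − T_w⁴) with A = 4πr² = 0.007238 m².
T⁴ = P/(εσA) + T_w⁴ = 625/(0.69·5.67×10⁻⁸·0.007238) + (1590)⁴
    = 2.207×10¹² + 6.391×10¹² = 8.598×10¹² K⁴.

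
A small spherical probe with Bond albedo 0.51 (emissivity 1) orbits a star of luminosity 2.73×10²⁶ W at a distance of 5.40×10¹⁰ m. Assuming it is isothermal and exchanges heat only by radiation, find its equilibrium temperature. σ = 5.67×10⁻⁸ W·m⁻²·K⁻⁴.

First find the stellar flux at distance d: S = L/(4πd²) = 2.73×10²⁶/(4π·(5.40×10¹⁰)²) = 7450 W/m².
For an isothermal sphere, absorbed (1−a)S·πr² = emitted σ·4πr²·T⁴, so T⁴ = (1−a)S/(4σ).
T⁴ = 0.490·7450/(4·5.67×10⁻⁸) = 1.610×10¹⁰ K⁴.

T ≈ 356 K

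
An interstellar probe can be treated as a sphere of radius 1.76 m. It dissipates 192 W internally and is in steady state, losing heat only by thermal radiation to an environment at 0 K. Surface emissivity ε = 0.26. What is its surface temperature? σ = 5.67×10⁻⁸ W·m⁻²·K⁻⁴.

Steady state: internal power = radiated power, P = εσA T⁴.
Radiating area A = 4πr² = 38.93 m².
T⁴ = P/(εσA) = 192/(0.26·5.67×10⁻⁸·38.93) = 3.346×10⁸ K⁴.
T = (3.346×10⁸)^(1/4).

T ≈ 135 K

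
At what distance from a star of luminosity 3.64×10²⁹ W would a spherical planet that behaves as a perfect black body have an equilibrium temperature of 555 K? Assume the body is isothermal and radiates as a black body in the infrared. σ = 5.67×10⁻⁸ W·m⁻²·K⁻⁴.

d ≈ 1.16×10¹² m

For an isothermal black-emitting sphere, (1−a)S·πr² = σ·4πr²·T⁴ ⇒ S = 4σT⁴/(1−a).
S = 4·5.67×10⁻⁸·(555)⁴/1.00 = 21520 W/m².
Flux falls as S = L/(4πd²), so d = √(L/(4πS)) = √(3.64×10²⁹/(4π·21520)).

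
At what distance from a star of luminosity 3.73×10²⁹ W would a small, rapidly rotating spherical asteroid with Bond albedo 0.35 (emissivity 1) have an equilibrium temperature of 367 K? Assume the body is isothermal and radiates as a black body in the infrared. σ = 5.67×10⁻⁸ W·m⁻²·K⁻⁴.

For an isothermal black-emitting sphere, (1−a)S·πr² = σ·4πr²·T⁴ ⇒ S = 4σT⁴/(1−a).
S = 4·5.67×10⁻⁸·(367)⁴/0.650 = 6330 W/m².
Flux falls as S = L/(4πd²), so d = √(L/(4πS)) = √(3.73×10²⁹/(4π·6330)).

d ≈ 2.17×10¹² m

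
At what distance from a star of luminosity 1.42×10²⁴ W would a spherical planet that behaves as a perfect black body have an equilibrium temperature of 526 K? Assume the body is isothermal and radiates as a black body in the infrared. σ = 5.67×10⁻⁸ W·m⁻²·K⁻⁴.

d ≈ 2.55×10⁹ m

For an isothermal black-emitting sphere, (1−a)S·πr² = σ·4πr²·T⁴ ⇒ S = 4σT⁴/(1−a).
S = 4·5.67×10⁻⁸·(526)⁴/1.00 = 17360 W/m².
Flux falls as S = L/(4πd²), so d = √(L/(4πS)) = √(1.42×10²⁴/(4π·17360)).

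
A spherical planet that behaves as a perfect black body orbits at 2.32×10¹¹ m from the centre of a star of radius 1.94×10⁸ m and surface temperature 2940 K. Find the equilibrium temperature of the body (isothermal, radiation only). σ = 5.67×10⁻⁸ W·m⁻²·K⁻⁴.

T ≈ 60.1 K

The star's surface emits σT_*⁴; at distance d the flux is S = σT_*⁴(R_*/d)².
S = 5.67×10⁻⁸·(2940)⁴·(1.94×10⁸/2.32×10¹¹)² = 2.962 W/m².
For an isothermal sphere T⁴ = (1−a)S/(4σ) = 1.306×10⁷ K⁴.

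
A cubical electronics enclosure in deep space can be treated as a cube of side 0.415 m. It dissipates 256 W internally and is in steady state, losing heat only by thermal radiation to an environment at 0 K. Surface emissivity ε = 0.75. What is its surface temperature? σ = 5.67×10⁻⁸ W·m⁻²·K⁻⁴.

T ≈ 276 K

Steady state: internal power = radiated power, P = εσA T⁴.
Radiating area A = 6L² = 1.033 m².
T⁴ = P/(εσA) = 256/(0.75·5.67×10⁻⁸·1.033) = 5.826×10⁹ K⁴.
T = (5.826×10⁹)^(1/4).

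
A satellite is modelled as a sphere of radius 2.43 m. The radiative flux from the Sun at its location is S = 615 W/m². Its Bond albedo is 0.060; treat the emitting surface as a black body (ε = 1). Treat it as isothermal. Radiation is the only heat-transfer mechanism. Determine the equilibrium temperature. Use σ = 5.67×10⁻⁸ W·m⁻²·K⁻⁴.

T ≈ 225 K

At equilibrium, absorbed power = emitted power.
Absorbing cross-section = πr² = 18.55 m²; emitting surface = 4πr² = 74.20 m² (ratio 4).
(1−a)S·A_cross = εσ·A_surf·T⁴  ⇒  T⁴ = (1−a)S/(4σ).
T⁴ = 0.940·615/(4·5.67×10⁻⁸) = 2.549×10⁹ K⁴.
T = (2.549×10⁹)^(1/4).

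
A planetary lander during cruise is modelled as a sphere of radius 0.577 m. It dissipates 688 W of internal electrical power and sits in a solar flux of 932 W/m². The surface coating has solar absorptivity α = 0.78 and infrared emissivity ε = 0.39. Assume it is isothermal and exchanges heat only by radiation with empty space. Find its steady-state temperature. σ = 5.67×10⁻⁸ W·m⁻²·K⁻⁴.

T ≈ 354 K

At steady state, absorbed solar power + internal power = radiated power.
Absorbed: α·S·A_cross = 0.78·932·1.046 = 760.3 W (cross-section πr²).
Total input = 760.3 + 688 = 1448 W.
Radiated: εσ·A_surf·T⁴ with A_surf = 4πr² = 4.184 m².
T⁴ = 1448/(0.39·5.67×10⁻⁸·4.184) = 1.566×10¹⁰ K⁴.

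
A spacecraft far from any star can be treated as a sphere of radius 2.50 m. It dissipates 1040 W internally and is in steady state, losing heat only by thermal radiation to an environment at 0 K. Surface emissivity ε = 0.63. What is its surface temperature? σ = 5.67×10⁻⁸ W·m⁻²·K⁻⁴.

Steady state: internal power = radiated power, P = εσA T⁴.
Radiating area A = 4πr² = 78.54 m².
T⁴ = P/(εσA) = 1040/(0.63·5.67×10⁻⁸·78.54) = 3.707×10⁸ K⁴.
T = (3.707×10⁸)^(1/4).

T ≈ 139 K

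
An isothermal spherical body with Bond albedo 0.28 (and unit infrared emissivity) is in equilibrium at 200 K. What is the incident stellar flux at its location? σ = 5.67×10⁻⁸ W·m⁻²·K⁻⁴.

(1−a)S·πr² = σ·4πr²·T⁴ ⇒ S = 4σT⁴/(1−a).
S = 4·5.67×10⁻⁸·1.600×10⁹/0.720.

S ≈ 504 W/m²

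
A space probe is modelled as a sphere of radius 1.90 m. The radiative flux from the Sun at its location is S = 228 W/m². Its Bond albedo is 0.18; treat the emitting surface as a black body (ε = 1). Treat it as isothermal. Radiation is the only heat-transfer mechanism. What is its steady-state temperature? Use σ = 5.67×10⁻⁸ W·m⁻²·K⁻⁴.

At equilibrium, absorbed power = emitted power.
Absorbing cross-section = πr² = 11.34 m²; emitting surface = 4πr² = 45.36 m² (ratio 4).
(1−a)S·A_cross = εσ·A_surf·T⁴  ⇒  T⁴ = (1−a)S/(4σ).
T⁴ = 0.820·228/(4·5.67×10⁻⁸) = 8.243×10⁸ K⁴.
T = (8.243×10⁸)^(1/4).

T ≈ 169 K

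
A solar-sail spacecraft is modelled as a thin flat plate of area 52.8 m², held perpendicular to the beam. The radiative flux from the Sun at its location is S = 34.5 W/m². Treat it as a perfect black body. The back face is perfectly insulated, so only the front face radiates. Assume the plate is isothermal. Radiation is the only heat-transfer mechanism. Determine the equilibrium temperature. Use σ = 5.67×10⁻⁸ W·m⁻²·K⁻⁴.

T ≈ 157 K

At equilibrium, absorbed power = emitted power.
Absorbing cross-section = A = 52.80 m²; emitting surface = A = 52.80 m² (ratio 1).
S·A_cross = εσ·A_surf·T⁴  ⇒  T⁴ = S/(1σ).
T⁴ = 1.00·34.5/(1·5.67×10⁻⁸) = 6.085×10⁸ K⁴.
T = (6.085×10⁸)^(1/4).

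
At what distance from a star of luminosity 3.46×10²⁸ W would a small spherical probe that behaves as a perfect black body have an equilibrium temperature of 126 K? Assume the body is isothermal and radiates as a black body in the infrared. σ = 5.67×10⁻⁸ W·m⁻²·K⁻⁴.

For an isothermal black-emitting sphere, (1−a)S·πr² = σ·4πr²·T⁴ ⇒ S = 4σT⁴/(1−a).
S = 4·5.67×10⁻⁸·(126)⁴/1.00 = 57.16 W/m².
Flux falls as S = L/(4πd²), so d = √(L/(4πS)) = √(3.46×10²⁸/(4π·57.16)).

d ≈ 6.94×10¹² m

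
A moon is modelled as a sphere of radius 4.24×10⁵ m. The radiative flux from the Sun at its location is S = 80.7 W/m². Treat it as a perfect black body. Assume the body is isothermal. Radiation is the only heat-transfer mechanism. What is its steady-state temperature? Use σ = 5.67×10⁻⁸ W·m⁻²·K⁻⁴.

At equilibrium, absorbed power = emitted power.
Absorbing cross-section = πr² = 5.648×10¹¹ m²; emitting surface = 4πr² = 2.259×10¹² m² (ratio 4).
S·A_cross = εσ·A_surf·T⁴  ⇒  T⁴ = S/(4σ).
T⁴ = 1.00·80.7/(4·5.67×10⁻⁸) = 3.558×10⁸ K⁴.
T = (3.558×10⁸)^(1/4).

T ≈ 137 K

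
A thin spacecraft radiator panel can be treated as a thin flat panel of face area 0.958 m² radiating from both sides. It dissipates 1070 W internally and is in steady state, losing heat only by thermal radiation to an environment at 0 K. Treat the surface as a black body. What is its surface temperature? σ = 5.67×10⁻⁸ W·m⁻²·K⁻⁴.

T ≈ 315 K

Steady state: internal power = radiated power, P = εσA T⁴.
Radiating area A = 2·0.958 = 1.916 m².
T⁴ = P/(εσA) = 1070/(1.0·5.67×10⁻⁸·1.916) = 9.849×10⁹ K⁴.
T = (9.849×10⁹)^(1/4).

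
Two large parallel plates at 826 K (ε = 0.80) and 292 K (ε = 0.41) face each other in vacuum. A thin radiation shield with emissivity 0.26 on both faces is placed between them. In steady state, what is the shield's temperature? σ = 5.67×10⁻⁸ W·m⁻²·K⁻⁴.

T_s ≈ 718 K

In steady state the net flux on the hot side equals that on the cold side.
σ(T₁⁴−T_s⁴)/D₁ = σ(T_s⁴−T₂⁴)/D₂, with D₁ = 1/ε₁+1/ε_s−1 = 4.096, D₂ = 1/ε_s+1/ε₂−1 = 5.285.
Solve for T_s⁴: T_s⁴ = (D₂·T₁⁴ + D₁·T₂⁴)/(D₁+D₂) = 2.654×10¹¹ K⁴.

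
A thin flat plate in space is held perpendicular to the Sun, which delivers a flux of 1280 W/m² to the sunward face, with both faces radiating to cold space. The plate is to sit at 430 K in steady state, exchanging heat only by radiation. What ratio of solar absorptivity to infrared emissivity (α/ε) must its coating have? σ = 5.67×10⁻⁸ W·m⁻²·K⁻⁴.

Balance: αS·A = εσ·2A·T⁴ ⇒ α/ε = 2σT⁴/S.
α/ε = 2·5.67×10⁻⁸·(430)⁴/1280 = 2·5.67×10⁻⁸·3.419×10¹⁰/1280.

α/ε ≈ 3.03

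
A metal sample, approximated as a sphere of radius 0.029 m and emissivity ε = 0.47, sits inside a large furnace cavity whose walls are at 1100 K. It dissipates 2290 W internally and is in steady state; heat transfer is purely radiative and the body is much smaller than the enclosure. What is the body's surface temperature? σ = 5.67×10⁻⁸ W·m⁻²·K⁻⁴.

T ≈ 1760 K

For a small grey body in a large enclosure, net radiated power = εσA(T⁴ − T_w⁴).
Steady state: P = εσA(T⁴ − T_w⁴) with A = 4πr² = 0.01057 m².
T⁴ = P/(εσA) + T_w⁴ = 2290/(0.47·5.67×10⁻⁸·0.01057) + (1100)⁴
    = 8.131×10¹² + 1.464×10¹² = 9.595×10¹² K⁴.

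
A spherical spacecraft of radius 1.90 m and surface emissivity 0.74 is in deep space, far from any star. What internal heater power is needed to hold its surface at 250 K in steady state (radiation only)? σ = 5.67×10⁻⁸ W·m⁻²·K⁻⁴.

P ≈ 7440 W

P = εσ·4πr²·T⁴.
4πr² = 45.36 m²; T⁴ = 3.906×10⁹ K⁴.
P = 0.74·5.67×10⁻⁸·45.36·3.906×10⁹.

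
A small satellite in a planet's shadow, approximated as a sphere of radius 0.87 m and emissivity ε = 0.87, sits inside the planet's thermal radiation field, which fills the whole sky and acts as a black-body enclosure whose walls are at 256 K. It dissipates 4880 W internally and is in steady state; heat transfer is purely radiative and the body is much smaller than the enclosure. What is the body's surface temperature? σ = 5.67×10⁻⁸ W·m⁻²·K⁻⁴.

For a small grey body in a large enclosure, net radiated power = εσA(T⁴ − T_w⁴).
Steady state: P = εσA(T⁴ − T_w⁴) with A = 4πr² = 9.511 m².
T⁴ = P/(εσA) + T_w⁴ = 4880/(0.87·5.67×10⁻⁸·9.511) + (256)⁴
    = 1.040×10¹⁰ + 4.295×10⁹ = 1.470×10¹⁰ K⁴.

T ≈ 348 K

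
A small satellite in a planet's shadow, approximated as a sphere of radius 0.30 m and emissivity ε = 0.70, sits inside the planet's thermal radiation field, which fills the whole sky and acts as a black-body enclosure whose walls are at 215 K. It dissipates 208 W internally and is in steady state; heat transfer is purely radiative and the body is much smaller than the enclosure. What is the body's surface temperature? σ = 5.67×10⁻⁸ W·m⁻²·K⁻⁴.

T ≈ 287 K

For a small grey body in a large enclosure, net radiated power = εσA(T⁴ − T_w⁴).
Steady state: P = εσA(T⁴ − T_w⁴) with A = 4πr² = 1.131 m².
T⁴ = P/(εσA) + T_w⁴ = 208/(0.70·5.67×10⁻⁸·1.131) + (215)⁴
    = 4.634×10⁹ + 2.137×10⁹ = 6.770×10⁹ K⁴.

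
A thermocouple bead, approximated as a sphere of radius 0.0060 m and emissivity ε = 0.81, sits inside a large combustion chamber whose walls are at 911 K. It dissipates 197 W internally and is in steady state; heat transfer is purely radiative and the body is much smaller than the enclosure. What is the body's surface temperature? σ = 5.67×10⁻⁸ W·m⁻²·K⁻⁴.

For a small grey body in a large enclosure, net radiated power = εσA(T⁴ − T_w⁴).
Steady state: P = εσA(T⁴ − T_w⁴) with A = 4πr² = 4.524×10⁻⁴ m².
T⁴ = P/(εσA) + T_w⁴ = 197/(0.81·5.67×10⁻⁸·4.524×10⁻⁴) + (911)⁴
    = 9.482×10¹² + 6.888×10¹¹ = 1.017×10¹³ K⁴.

T ≈ 1790 K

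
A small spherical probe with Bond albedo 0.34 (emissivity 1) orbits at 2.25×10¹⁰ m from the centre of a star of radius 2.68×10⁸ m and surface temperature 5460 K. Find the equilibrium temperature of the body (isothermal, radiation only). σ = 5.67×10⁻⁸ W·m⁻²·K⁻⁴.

T ≈ 380 K

The star's surface emits σT_*⁴; at distance d the flux is S = σT_*⁴(R_*/d)².
S = 5.67×10⁻⁸·(5460)⁴·(2.68×10⁸/2.25×10¹⁰)² = 7149 W/m².
For an isothermal sphere T⁴ = (1−a)S/(4σ) = 2.080×10¹⁰ K⁴.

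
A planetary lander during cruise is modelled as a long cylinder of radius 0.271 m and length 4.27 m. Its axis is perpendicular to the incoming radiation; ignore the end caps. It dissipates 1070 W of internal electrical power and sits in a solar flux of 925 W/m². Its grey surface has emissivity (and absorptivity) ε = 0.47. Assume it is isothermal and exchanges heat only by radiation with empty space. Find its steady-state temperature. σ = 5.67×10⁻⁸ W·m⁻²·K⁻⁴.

At steady state, absorbed solar power + internal power = radiated power.
Absorbed: α·S·A_cross = 0.47·925·2.314 = 1006 W (cross-section 2rL).
Total input = 1006 + 1070 = 2076 W.
Radiated: εσ·A_surf·T⁴ with A_surf = 2πrL = 7.271 m².
T⁴ = 2076/(0.47·5.67×10⁻⁸·7.271) = 1.072×10¹⁰ K⁴.

T ≈ 322 K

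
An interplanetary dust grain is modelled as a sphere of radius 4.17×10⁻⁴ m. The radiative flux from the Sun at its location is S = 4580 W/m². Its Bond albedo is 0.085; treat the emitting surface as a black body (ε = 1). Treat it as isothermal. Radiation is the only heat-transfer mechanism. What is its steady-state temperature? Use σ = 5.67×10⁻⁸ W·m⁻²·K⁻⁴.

T ≈ 369 K

At equilibrium, absorbed power = emitted power.
Absorbing cross-section = πr² = 5.463×10⁻⁷ m²; emitting surface = 4πr² = 2.185×10⁻⁶ m² (ratio 4).
(1−a)S·A_cross = εσ·A_surf·T⁴  ⇒  T⁴ = (1−a)S/(4σ).
T⁴ = 0.915·4580/(4·5.67×10⁻⁸) = 1.848×10¹⁰ K⁴.
T = (1.848×10¹⁰)^(1/4).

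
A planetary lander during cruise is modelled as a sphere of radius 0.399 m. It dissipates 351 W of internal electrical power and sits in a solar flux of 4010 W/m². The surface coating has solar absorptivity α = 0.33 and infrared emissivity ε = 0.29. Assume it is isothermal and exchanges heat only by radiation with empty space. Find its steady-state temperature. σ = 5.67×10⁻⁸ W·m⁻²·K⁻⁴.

T ≈ 419 K

At steady state, absorbed solar power + internal power = radiated power.
Absorbed: α·S·A_cross = 0.33·4010·0.5001 = 661.8 W (cross-section πr²).
Total input = 661.8 + 351 = 1013 W.
Radiated: εσ·A_surf·T⁴ with A_surf = 4πr² = 2.001 m².
T⁴ = 1013/(0.29·5.67×10⁻⁸·2.001) = 3.079×10¹⁰ K⁴.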